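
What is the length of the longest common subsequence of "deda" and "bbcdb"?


LCS of "deda" and "bbcdb"
DP table:
           b    b    c    d    b
      0    0    0    0    0    0
  d   0    0    0    0    1    1
  e   0    0    0    0    1    1
  d   0    0    0    0    1    1
  a   0    0    0    0    1    1
LCS length = dp[4][5] = 1

1


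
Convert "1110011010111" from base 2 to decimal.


Input: "1110011010111" in base 2
Positional expansion:
  Digit '1' (value 1) x 2^12 = 4096
  Digit '1' (value 1) x 2^11 = 2048
  Digit '1' (value 1) x 2^10 = 1024
  Digit '0' (value 0) x 2^9 = 0
  Digit '0' (value 0) x 2^8 = 0
  Digit '1' (value 1) x 2^7 = 128
  Digit '1' (value 1) x 2^6 = 64
  Digit '0' (value 0) x 2^5 = 0
  Digit '1' (value 1) x 2^4 = 16
  Digit '0' (value 0) x 2^3 = 0
  Digit '1' (value 1) x 2^2 = 4
  Digit '1' (value 1) x 2^1 = 2
  Digit '1' (value 1) x 2^0 = 1
Sum = 7383

7383


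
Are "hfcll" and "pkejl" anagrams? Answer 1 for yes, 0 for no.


Strings: "hfcll", "pkejl"
Sorted first:  cfhll
Sorted second: ejklp
Differ at position 0: 'c' vs 'e' => not anagrams

0


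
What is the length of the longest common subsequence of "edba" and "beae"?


LCS of "edba" and "beae"
DP table:
           b    e    a    e
      0    0    0    0    0
  e   0    0    1    1    1
  d   0    0    1    1    1
  b   0    1    1    1    1
  a   0    1    1    2    2
LCS length = dp[4][4] = 2

2


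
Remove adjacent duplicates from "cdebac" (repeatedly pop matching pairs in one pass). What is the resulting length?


Input: cdebac
Stack-based adjacent duplicate removal:
  Read 'c': push. Stack: c
  Read 'd': push. Stack: cd
  Read 'e': push. Stack: cde
  Read 'b': push. Stack: cdeb
  Read 'a': push. Stack: cdeba
  Read 'c': push. Stack: cdebac
Final stack: "cdebac" (length 6)

6


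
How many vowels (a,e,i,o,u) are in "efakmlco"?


Input: efakmlco
Checking each character:
  'e' at position 0: vowel (running total: 1)
  'f' at position 1: consonant
  'a' at position 2: vowel (running total: 2)
  'k' at position 3: consonant
  'm' at position 4: consonant
  'l' at position 5: consonant
  'c' at position 6: consonant
  'o' at position 7: vowel (running total: 3)
Total vowels: 3

3


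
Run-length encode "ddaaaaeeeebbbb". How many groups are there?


Input: ddaaaaeeeebbbb
Scanning for consecutive runs:
  Group 1: 'd' x 2 (positions 0-1)
  Group 2: 'a' x 4 (positions 2-5)
  Group 3: 'e' x 4 (positions 6-9)
  Group 4: 'b' x 4 (positions 10-13)
Total groups: 4

4


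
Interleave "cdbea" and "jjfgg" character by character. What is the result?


Interleaving "cdbea" and "jjfgg":
  Position 0: 'c' from first, 'j' from second => "cj"
  Position 1: 'd' from first, 'j' from second => "dj"
  Position 2: 'b' from first, 'f' from second => "bf"
  Position 3: 'e' from first, 'g' from second => "eg"
  Position 4: 'a' from first, 'g' from second => "ag"
Result: cjdjbfegag

cjdjbfegag


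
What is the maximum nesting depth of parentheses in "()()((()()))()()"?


Input: "()()((()()))()()"
Tracking depth:
  Position 0 '(': depth becomes 1
  Position 1 ')': depth becomes 0
  Position 2 '(': depth becomes 1
  Position 3 ')': depth becomes 0
  Position 4 '(': depth becomes 1
  Position 5 '(': depth becomes 2
  Position 6 '(': depth becomes 3
  Position 7 ')': depth becomes 2
  Position 8 '(': depth becomes 3
  Position 9 ')': depth becomes 2
  Position 10 ')': depth becomes 1
  Position 11 ')': depth becomes 0
  Position 12 '(': depth becomes 1
  Position 13 ')': depth becomes 0
  Position 14 '(': depth becomes 1
  Position 15 ')': depth becomes 0
Maximum depth reached: 3

3


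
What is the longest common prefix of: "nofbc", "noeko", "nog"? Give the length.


Words: nofbc, noeko, nog
  Position 0: all 'n' => match
  Position 1: all 'o' => match
  Position 2: ('f', 'e', 'g') => mismatch, stop
LCP = "no" (length 2)

2


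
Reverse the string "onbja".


Input: onbja
Reading characters right to left:
  Position 4: 'a'
  Position 3: 'j'
  Position 2: 'b'
  Position 1: 'n'
  Position 0: 'o'
Reversed: ajbno

ajbno


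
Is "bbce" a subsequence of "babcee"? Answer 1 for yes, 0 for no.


Check if "bbce" is a subsequence of "babcee"
Greedy scan:
  Position 0 ('b'): matches sub[0] = 'b'
  Position 1 ('a'): no match needed
  Position 2 ('b'): matches sub[1] = 'b'
  Position 3 ('c'): matches sub[2] = 'c'
  Position 4 ('e'): matches sub[3] = 'e'
  Position 5 ('e'): no match needed
All 4 characters matched => is a subsequence

1


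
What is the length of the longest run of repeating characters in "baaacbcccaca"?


Input: "baaacbcccaca"
Scanning for longest run:
  Position 1 ('a'): new char, reset run to 1
  Position 2 ('a'): continues run of 'a', length=2
  Position 3 ('a'): continues run of 'a', length=3
  Position 4 ('c'): new char, reset run to 1
  Position 5 ('b'): new char, reset run to 1
  Position 6 ('c'): new char, reset run to 1
  Position 7 ('c'): continues run of 'c', length=2
  Position 8 ('c'): continues run of 'c', length=3
  Position 9 ('a'): new char, reset run to 1
  Position 10 ('c'): new char, reset run to 1
  Position 11 ('a'): new char, reset run to 1
Longest run: 'a' with length 3

3


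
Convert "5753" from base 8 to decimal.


Input: "5753" in base 8
Positional expansion:
  Digit '5' (value 5) x 8^3 = 2560
  Digit '7' (value 7) x 8^2 = 448
  Digit '5' (value 5) x 8^1 = 40
  Digit '3' (value 3) x 8^0 = 3
Sum = 3051

3051


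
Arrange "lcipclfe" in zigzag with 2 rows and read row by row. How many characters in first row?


Zigzag "lcipclfe" into 2 rows:
Placing characters:
  'l' => row 0
  'c' => row 1
  'i' => row 0
  'p' => row 1
  'c' => row 0
  'l' => row 1
  'f' => row 0
  'e' => row 1
Rows:
  Row 0: "licf"
  Row 1: "cple"
First row length: 4

4


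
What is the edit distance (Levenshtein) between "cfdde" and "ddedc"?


Computing edit distance: "cfdde" -> "ddedc"
DP table:
           d    d    e    d    c
      0    1    2    3    4    5
  c   1    1    2    3    4    4
  f   2    2    2    3    4    5
  d   3    2    2    3    3    4
  d   4    3    2    3    3    4
  e   5    4    3    2    3    4
Edit distance = dp[5][5] = 4

4


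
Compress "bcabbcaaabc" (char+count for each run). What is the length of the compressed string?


Input: bcabbcaaabc
Runs:
  'b' x 1 => "b1"
  'c' x 1 => "c1"
  'a' x 1 => "a1"
  'b' x 2 => "b2"
  'c' x 1 => "c1"
  'a' x 3 => "a3"
  'b' x 1 => "b1"
  'c' x 1 => "c1"
Compressed: "b1c1a1b2c1a3b1c1"
Compressed length: 16

16


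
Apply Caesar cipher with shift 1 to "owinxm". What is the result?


Caesar cipher: shift "owinxm" by 1
  'o' (pos 14) + 1 = pos 15 = 'p'
  'w' (pos 22) + 1 = pos 23 = 'x'
  'i' (pos 8) + 1 = pos 9 = 'j'
  'n' (pos 13) + 1 = pos 14 = 'o'
  'x' (pos 23) + 1 = pos 24 = 'y'
  'm' (pos 12) + 1 = pos 13 = 'n'
Result: pxjoyn

pxjoyn


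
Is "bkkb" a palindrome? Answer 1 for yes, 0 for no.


Input: bkkb
Reversed: bkkb
  Compare pos 0 ('b') with pos 3 ('b'): match
  Compare pos 1 ('k') with pos 2 ('k'): match
Result: palindrome

1


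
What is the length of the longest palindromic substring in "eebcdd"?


Input: "eebcdd"
Checking substrings for palindromes:
  [0:2] "ee" (len 2) => palindrome
  [4:6] "dd" (len 2) => palindrome
Longest palindromic substring: "ee" with length 2

2


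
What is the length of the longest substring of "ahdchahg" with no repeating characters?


Input: "ahdchahg"
Sliding window (track last position of each char):
  Position 0 ('a'): window [0,0] length 1 -- new best
  Position 1 ('h'): window [0,1] length 2 -- new best
  Position 2 ('d'): window [0,2] length 3 -- new best
  Position 3 ('c'): window [0,3] length 4 -- new best
  Position 4 ('h'): repeat (last at 1), move window start to 2
  Position 4 ('h'): window [2,4] length 3
  Position 5 ('a'): window [2,5] length 4
  Position 6 ('h'): repeat (last at 4), move window start to 5
  Position 6 ('h'): window [5,6] length 2
  Position 7 ('g'): window [5,7] length 3
Longest substring with no repeats: "ahdc" with length 4

4


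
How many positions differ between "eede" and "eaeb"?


Comparing "eede" and "eaeb" position by position:
  Position 0: 'e' vs 'e' => same
  Position 1: 'e' vs 'a' => DIFFER
  Position 2: 'd' vs 'e' => DIFFER
  Position 3: 'e' vs 'b' => DIFFER
Positions that differ: 3

3


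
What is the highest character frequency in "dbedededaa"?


Input: dbedededaa
Character counts:
  'a': 2
  'b': 1
  'd': 4
  'e': 3
Maximum frequency: 4

4


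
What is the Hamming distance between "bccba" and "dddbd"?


Comparing "bccba" and "dddbd" position by position:
  Position 0: 'b' vs 'd' => differ
  Position 1: 'c' vs 'd' => differ
  Position 2: 'c' vs 'd' => differ
  Position 3: 'b' vs 'b' => same
  Position 4: 'a' vs 'd' => differ
Total differences (Hamming distance): 4

4


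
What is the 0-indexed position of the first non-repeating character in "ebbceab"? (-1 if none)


Input: ebbceab
Character frequencies:
  'a': 1
  'b': 3
  'c': 1
  'e': 2
Scanning left to right for freq == 1:
  Position 0 ('e'): freq=2, skip
  Position 1 ('b'): freq=3, skip
  Position 2 ('b'): freq=3, skip
  Position 3 ('c'): unique! => answer = 3

3


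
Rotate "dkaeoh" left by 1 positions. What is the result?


Input: "dkaeoh", rotate left by 1
First 1 characters: "d"
Remaining characters: "kaeoh"
Concatenate remaining + first: "kaeoh" + "d" = "kaeohd"

kaeohd


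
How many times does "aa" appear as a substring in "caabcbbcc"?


Searching for "aa" in "caabcbbcc"
Scanning each position:
  Position 0: "ca" => no
  Position 1: "aa" => MATCH
  Position 2: "ab" => no
  Position 3: "bc" => no
  Position 4: "cb" => no
  Position 5: "bb" => no
  Position 6: "bc" => no
  Position 7: "cc" => no
Total occurrences: 1

1


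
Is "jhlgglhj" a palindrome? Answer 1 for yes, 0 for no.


Input: jhlgglhj
Reversed: jhlgglhj
  Compare pos 0 ('j') with pos 7 ('j'): match
  Compare pos 1 ('h') with pos 6 ('h'): match
  Compare pos 2 ('l') with pos 5 ('l'): match
  Compare pos 3 ('g') with pos 4 ('g'): match
Result: palindrome

1


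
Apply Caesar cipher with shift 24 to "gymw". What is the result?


Caesar cipher: shift "gymw" by 24
  'g' (pos 6) + 24 = pos 4 = 'e'
  'y' (pos 24) + 24 = pos 22 = 'w'
  'm' (pos 12) + 24 = pos 10 = 'k'
  'w' (pos 22) + 24 = pos 20 = 'u'
Result: ewku

ewku


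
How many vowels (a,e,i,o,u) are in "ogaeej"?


Input: ogaeej
Checking each character:
  'o' at position 0: vowel (running total: 1)
  'g' at position 1: consonant
  'a' at position 2: vowel (running total: 2)
  'e' at position 3: vowel (running total: 3)
  'e' at position 4: vowel (running total: 4)
  'j' at position 5: consonant
Total vowels: 4

4


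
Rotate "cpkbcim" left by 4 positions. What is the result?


Input: "cpkbcim", rotate left by 4
First 4 characters: "cpkb"
Remaining characters: "cim"
Concatenate remaining + first: "cim" + "cpkb" = "cimcpkb"

cimcpkb


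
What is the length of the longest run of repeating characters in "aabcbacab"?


Input: "aabcbacab"
Scanning for longest run:
  Position 1 ('a'): continues run of 'a', length=2
  Position 2 ('b'): new char, reset run to 1
  Position 3 ('c'): new char, reset run to 1
  Position 4 ('b'): new char, reset run to 1
  Position 5 ('a'): new char, reset run to 1
  Position 6 ('c'): new char, reset run to 1
  Position 7 ('a'): new char, reset run to 1
  Position 8 ('b'): new char, reset run to 1
Longest run: 'a' with length 2

2


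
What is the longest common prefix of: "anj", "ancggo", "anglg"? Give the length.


Words: anj, ancggo, anglg
  Position 0: all 'a' => match
  Position 1: all 'n' => match
  Position 2: ('j', 'c', 'g') => mismatch, stop
LCP = "an" (length 2)

2


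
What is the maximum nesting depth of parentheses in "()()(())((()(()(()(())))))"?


Input: "()()(())((()(()(()(())))))"
Tracking depth:
  Position 0 '(': depth becomes 1
  Position 1 ')': depth becomes 0
  Position 2 '(': depth becomes 1
  Position 3 ')': depth becomes 0
  Position 4 '(': depth becomes 1
  Position 5 '(': depth becomes 2
  Position 6 ')': depth becomes 1
  Position 7 ')': depth becomes 0
  Position 8 '(': depth becomes 1
  Position 9 '(': depth becomes 2
  Position 10 '(': depth becomes 3
  Position 11 ')': depth becomes 2
  Position 12 '(': depth becomes 3
  Position 13 '(': depth becomes 4
  Position 14 ')': depth becomes 3
  Position 15 '(': depth becomes 4
  Position 16 '(': depth becomes 5
  Position 17 ')': depth becomes 4
  Position 18 '(': depth becomes 5
  Position 19 '(': depth becomes 6
  Position 20 ')': depth becomes 5
  Position 21 ')': depth becomes 4
  Position 22 ')': depth becomes 3
  Position 23 ')': depth becomes 2
  Position 24 ')': depth becomes 1
  Position 25 ')': depth becomes 0
Maximum depth reached: 6

6


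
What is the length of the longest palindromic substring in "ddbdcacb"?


Input: "ddbdcacb"
Checking substrings for palindromes:
  [1:4] "dbd" (len 3) => palindrome
  [4:7] "cac" (len 3) => palindrome
  [0:2] "dd" (len 2) => palindrome
Longest palindromic substring: "dbd" with length 3

3


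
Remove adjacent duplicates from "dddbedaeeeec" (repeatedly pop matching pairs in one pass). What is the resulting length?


Input: dddbedaeeeec
Stack-based adjacent duplicate removal:
  Read 'd': push. Stack: d
  Read 'd': matches stack top 'd' => pop. Stack: (empty)
  Read 'd': push. Stack: d
  Read 'b': push. Stack: db
  Read 'e': push. Stack: dbe
  Read 'd': push. Stack: dbed
  Read 'a': push. Stack: dbeda
  Read 'e': push. Stack: dbedae
  Read 'e': matches stack top 'e' => pop. Stack: dbeda
  Read 'e': push. Stack: dbedae
  Read 'e': matches stack top 'e' => pop. Stack: dbeda
  Read 'c': push. Stack: dbedac
Final stack: "dbedac" (length 6)

6


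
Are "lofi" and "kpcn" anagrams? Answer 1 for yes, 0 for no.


Strings: "lofi", "kpcn"
Sorted first:  filo
Sorted second: cknp
Differ at position 0: 'f' vs 'c' => not anagrams

0


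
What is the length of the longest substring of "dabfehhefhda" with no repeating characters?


Input: "dabfehhefhda"
Sliding window (track last position of each char):
  Position 0 ('d'): window [0,0] length 1 -- new best
  Position 1 ('a'): window [0,1] length 2 -- new best
  Position 2 ('b'): window [0,2] length 3 -- new best
  Position 3 ('f'): window [0,3] length 4 -- new best
  Position 4 ('e'): window [0,4] length 5 -- new best
  Position 5 ('h'): window [0,5] length 6 -- new best
  Position 6 ('h'): repeat (last at 5), move window start to 6
  Position 6 ('h'): window [6,6] length 1
  Position 7 ('e'): window [6,7] length 2
  Position 8 ('f'): window [6,8] length 3
  Position 9 ('h'): repeat (last at 6), move window start to 7
  Position 9 ('h'): window [7,9] length 3
  Position 10 ('d'): window [7,10] length 4
  Position 11 ('a'): window [7,11] length 5
Longest substring with no repeats: "dabfeh" with length 6

6


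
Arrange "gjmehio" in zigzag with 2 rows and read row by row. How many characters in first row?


Zigzag "gjmehio" into 2 rows:
Placing characters:
  'g' => row 0
  'j' => row 1
  'm' => row 0
  'e' => row 1
  'h' => row 0
  'i' => row 1
  'o' => row 0
Rows:
  Row 0: "gmho"
  Row 1: "jei"
First row length: 4

4


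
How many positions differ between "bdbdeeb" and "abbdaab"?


Comparing "bdbdeeb" and "abbdaab" position by position:
  Position 0: 'b' vs 'a' => DIFFER
  Position 1: 'd' vs 'b' => DIFFER
  Position 2: 'b' vs 'b' => same
  Position 3: 'd' vs 'd' => same
  Position 4: 'e' vs 'a' => DIFFER
  Position 5: 'e' vs 'a' => DIFFER
  Position 6: 'b' vs 'b' => same
Positions that differ: 4

4


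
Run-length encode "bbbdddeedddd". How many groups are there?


Input: bbbdddeedddd
Scanning for consecutive runs:
  Group 1: 'b' x 3 (positions 0-2)
  Group 2: 'd' x 3 (positions 3-5)
  Group 3: 'e' x 2 (positions 6-7)
  Group 4: 'd' x 4 (positions 8-11)
Total groups: 4

4


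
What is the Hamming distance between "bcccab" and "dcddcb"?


Comparing "bcccab" and "dcddcb" position by position:
  Position 0: 'b' vs 'd' => differ
  Position 1: 'c' vs 'c' => same
  Position 2: 'c' vs 'd' => differ
  Position 3: 'c' vs 'd' => differ
  Position 4: 'a' vs 'c' => differ
  Position 5: 'b' vs 'b' => same
Total differences (Hamming distance): 4

4


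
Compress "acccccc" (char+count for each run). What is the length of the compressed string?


Input: acccccc
Runs:
  'a' x 1 => "a1"
  'c' x 6 => "c6"
Compressed: "a1c6"
Compressed length: 4

4


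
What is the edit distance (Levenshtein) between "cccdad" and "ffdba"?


Computing edit distance: "cccdad" -> "ffdba"
DP table:
           f    f    d    b    a
      0    1    2    3    4    5
  c   1    1    2    3    4    5
  c   2    2    2    3    4    5
  c   3    3    3    3    4    5
  d   4    4    4    3    4    5
  a   5    5    5    4    4    4
  d   6    6    6    5    5    5
Edit distance = dp[6][5] = 5

5


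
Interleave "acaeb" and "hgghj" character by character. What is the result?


Interleaving "acaeb" and "hgghj":
  Position 0: 'a' from first, 'h' from second => "ah"
  Position 1: 'c' from first, 'g' from second => "cg"
  Position 2: 'a' from first, 'g' from second => "ag"
  Position 3: 'e' from first, 'h' from second => "eh"
  Position 4: 'b' from first, 'j' from second => "bj"
Result: ahcgagehbj

ahcgagehbj


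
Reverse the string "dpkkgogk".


Input: dpkkgogk
Reading characters right to left:
  Position 7: 'k'
  Position 6: 'g'
  Position 5: 'o'
  Position 4: 'g'
  Position 3: 'k'
  Position 2: 'k'
  Position 1: 'p'
  Position 0: 'd'
Reversed: kgogkkpd

kgogkkpd


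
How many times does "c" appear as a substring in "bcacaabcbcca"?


Searching for "c" in "bcacaabcbcca"
Scanning each position:
  Position 0: "b" => no
  Position 1: "c" => MATCH
  Position 2: "a" => no
  Position 3: "c" => MATCH
  Position 4: "a" => no
  Position 5: "a" => no
  Position 6: "b" => no
  Position 7: "c" => MATCH
  Position 8: "b" => no
  Position 9: "c" => MATCH
  Position 10: "c" => MATCH
  Position 11: "a" => no
Total occurrences: 5

5


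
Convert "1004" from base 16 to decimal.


Input: "1004" in base 16
Positional expansion:
  Digit '1' (value 1) x 16^3 = 4096
  Digit '0' (value 0) x 16^2 = 0
  Digit '0' (value 0) x 16^1 = 0
  Digit '4' (value 4) x 16^0 = 4
Sum = 4100

4100


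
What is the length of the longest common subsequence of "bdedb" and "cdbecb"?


LCS of "bdedb" and "cdbecb"
DP table:
           c    d    b    e    c    b
      0    0    0    0    0    0    0
  b   0    0    0    1    1    1    1
  d   0    0    1    1    1    1    1
  e   0    0    1    1    2    2    2
  d   0    0    1    1    2    2    2
  b   0    0    1    2    2    2    3
LCS length = dp[5][6] = 3

3


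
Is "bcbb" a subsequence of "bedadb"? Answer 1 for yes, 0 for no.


Check if "bcbb" is a subsequence of "bedadb"
Greedy scan:
  Position 0 ('b'): matches sub[0] = 'b'
  Position 1 ('e'): no match needed
  Position 2 ('d'): no match needed
  Position 3 ('a'): no match needed
  Position 4 ('d'): no match needed
  Position 5 ('b'): no match needed
Only matched 1/4 characters => not a subsequence

0


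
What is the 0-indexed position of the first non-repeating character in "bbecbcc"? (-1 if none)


Input: bbecbcc
Character frequencies:
  'b': 3
  'c': 3
  'e': 1
Scanning left to right for freq == 1:
  Position 0 ('b'): freq=3, skip
  Position 1 ('b'): freq=3, skip
  Position 2 ('e'): unique! => answer = 2

2


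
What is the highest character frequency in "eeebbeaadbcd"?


Input: eeebbeaadbcd
Character counts:
  'a': 2
  'b': 3
  'c': 1
  'd': 2
  'e': 4
Maximum frequency: 4

4


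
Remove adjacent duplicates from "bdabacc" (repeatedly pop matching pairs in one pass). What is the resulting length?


Input: bdabacc
Stack-based adjacent duplicate removal:
  Read 'b': push. Stack: b
  Read 'd': push. Stack: bd
  Read 'a': push. Stack: bda
  Read 'b': push. Stack: bdab
  Read 'a': push. Stack: bdaba
  Read 'c': push. Stack: bdabac
  Read 'c': matches stack top 'c' => pop. Stack: bdaba
Final stack: "bdaba" (length 5)

5


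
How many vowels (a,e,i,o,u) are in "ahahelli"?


Input: ahahelli
Checking each character:
  'a' at position 0: vowel (running total: 1)
  'h' at position 1: consonant
  'a' at position 2: vowel (running total: 2)
  'h' at position 3: consonant
  'e' at position 4: vowel (running total: 3)
  'l' at position 5: consonant
  'l' at position 6: consonant
  'i' at position 7: vowel (running total: 4)
Total vowels: 4

4


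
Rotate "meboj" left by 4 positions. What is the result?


Input: "meboj", rotate left by 4
First 4 characters: "mebo"
Remaining characters: "j"
Concatenate remaining + first: "j" + "mebo" = "jmebo"

jmebo


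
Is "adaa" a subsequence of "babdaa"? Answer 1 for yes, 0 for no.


Check if "adaa" is a subsequence of "babdaa"
Greedy scan:
  Position 0 ('b'): no match needed
  Position 1 ('a'): matches sub[0] = 'a'
  Position 2 ('b'): no match needed
  Position 3 ('d'): matches sub[1] = 'd'
  Position 4 ('a'): matches sub[2] = 'a'
  Position 5 ('a'): matches sub[3] = 'a'
All 4 characters matched => is a subsequence

1


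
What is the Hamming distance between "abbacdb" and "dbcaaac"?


Comparing "abbacdb" and "dbcaaac" position by position:
  Position 0: 'a' vs 'd' => differ
  Position 1: 'b' vs 'b' => same
  Position 2: 'b' vs 'c' => differ
  Position 3: 'a' vs 'a' => same
  Position 4: 'c' vs 'a' => differ
  Position 5: 'd' vs 'a' => differ
  Position 6: 'b' vs 'c' => differ
Total differences (Hamming distance): 5

5


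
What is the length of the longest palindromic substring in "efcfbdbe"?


Input: "efcfbdbe"
Checking substrings for palindromes:
  [1:4] "fcf" (len 3) => palindrome
  [4:7] "bdb" (len 3) => palindrome
Longest palindromic substring: "fcf" with length 3

3


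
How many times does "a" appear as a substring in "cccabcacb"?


Searching for "a" in "cccabcacb"
Scanning each position:
  Position 0: "c" => no
  Position 1: "c" => no
  Position 2: "c" => no
  Position 3: "a" => MATCH
  Position 4: "b" => no
  Position 5: "c" => no
  Position 6: "a" => MATCH
  Position 7: "c" => no
  Position 8: "b" => no
Total occurrences: 2

2


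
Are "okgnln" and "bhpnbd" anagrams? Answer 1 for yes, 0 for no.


Strings: "okgnln", "bhpnbd"
Sorted first:  gklnno
Sorted second: bbdhnp
Differ at position 0: 'g' vs 'b' => not anagrams

0


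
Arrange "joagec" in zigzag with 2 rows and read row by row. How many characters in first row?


Zigzag "joagec" into 2 rows:
Placing characters:
  'j' => row 0
  'o' => row 1
  'a' => row 0
  'g' => row 1
  'e' => row 0
  'c' => row 1
Rows:
  Row 0: "jae"
  Row 1: "ogc"
First row length: 3

3


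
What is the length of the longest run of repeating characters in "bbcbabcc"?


Input: "bbcbabcc"
Scanning for longest run:
  Position 1 ('b'): continues run of 'b', length=2
  Position 2 ('c'): new char, reset run to 1
  Position 3 ('b'): new char, reset run to 1
  Position 4 ('a'): new char, reset run to 1
  Position 5 ('b'): new char, reset run to 1
  Position 6 ('c'): new char, reset run to 1
  Position 7 ('c'): continues run of 'c', length=2
Longest run: 'b' with length 2

2


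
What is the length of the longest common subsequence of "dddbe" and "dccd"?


LCS of "dddbe" and "dccd"
DP table:
           d    c    c    d
      0    0    0    0    0
  d   0    1    1    1    1
  d   0    1    1    1    2
  d   0    1    1    1    2
  b   0    1    1    1    2
  e   0    1    1    1    2
LCS length = dp[5][4] = 2

2


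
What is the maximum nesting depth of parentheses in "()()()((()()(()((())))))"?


Input: "()()()((()()(()((())))))"
Tracking depth:
  Position 0 '(': depth becomes 1
  Position 1 ')': depth becomes 0
  Position 2 '(': depth becomes 1
  Position 3 ')': depth becomes 0
  Position 4 '(': depth becomes 1
  Position 5 ')': depth becomes 0
  Position 6 '(': depth becomes 1
  Position 7 '(': depth becomes 2
  Position 8 '(': depth becomes 3
  Position 9 ')': depth becomes 2
  Position 10 '(': depth becomes 3
  Position 11 ')': depth becomes 2
  Position 12 '(': depth becomes 3
  Position 13 '(': depth becomes 4
  Position 14 ')': depth becomes 3
  Position 15 '(': depth becomes 4
  Position 16 '(': depth becomes 5
  Position 17 '(': depth becomes 6
  Position 18 ')': depth becomes 5
  Position 19 ')': depth becomes 4
  Position 20 ')': depth becomes 3
  Position 21 ')': depth becomes 2
  Position 22 ')': depth becomes 1
  Position 23 ')': depth becomes 0
Maximum depth reached: 6

6


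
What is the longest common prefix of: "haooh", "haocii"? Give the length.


Words: haooh, haocii
  Position 0: all 'h' => match
  Position 1: all 'a' => match
  Position 2: all 'o' => match
  Position 3: ('o', 'c') => mismatch, stop
LCP = "hao" (length 3)

3


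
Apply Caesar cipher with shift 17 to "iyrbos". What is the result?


Caesar cipher: shift "iyrbos" by 17
  'i' (pos 8) + 17 = pos 25 = 'z'
  'y' (pos 24) + 17 = pos 15 = 'p'
  'r' (pos 17) + 17 = pos 8 = 'i'
  'b' (pos 1) + 17 = pos 18 = 's'
  'o' (pos 14) + 17 = pos 5 = 'f'
  's' (pos 18) + 17 = pos 9 = 'j'
Result: zpisfj

zpisfj


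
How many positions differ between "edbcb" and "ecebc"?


Comparing "edbcb" and "ecebc" position by position:
  Position 0: 'e' vs 'e' => same
  Position 1: 'd' vs 'c' => DIFFER
  Position 2: 'b' vs 'e' => DIFFER
  Position 3: 'c' vs 'b' => DIFFER
  Position 4: 'b' vs 'c' => DIFFER
Positions that differ: 4

4


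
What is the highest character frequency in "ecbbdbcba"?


Input: ecbbdbcba
Character counts:
  'a': 1
  'b': 4
  'c': 2
  'd': 1
  'e': 1
Maximum frequency: 4

4


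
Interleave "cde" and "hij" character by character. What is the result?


Interleaving "cde" and "hij":
  Position 0: 'c' from first, 'h' from second => "ch"
  Position 1: 'd' from first, 'i' from second => "di"
  Position 2: 'e' from first, 'j' from second => "ej"
Result: chdiej

chdiej


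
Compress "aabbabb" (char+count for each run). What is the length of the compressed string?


Input: aabbabb
Runs:
  'a' x 2 => "a2"
  'b' x 2 => "b2"
  'a' x 1 => "a1"
  'b' x 2 => "b2"
Compressed: "a2b2a1b2"
Compressed length: 8

8


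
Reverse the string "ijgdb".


Input: ijgdb
Reading characters right to left:
  Position 4: 'b'
  Position 3: 'd'
  Position 2: 'g'
  Position 1: 'j'
  Position 0: 'i'
Reversed: bdgji

bdgji


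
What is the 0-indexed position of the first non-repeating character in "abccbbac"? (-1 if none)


Input: abccbbac
Character frequencies:
  'a': 2
  'b': 3
  'c': 3
Scanning left to right for freq == 1:
  Position 0 ('a'): freq=2, skip
  Position 1 ('b'): freq=3, skip
  Position 2 ('c'): freq=3, skip
  Position 3 ('c'): freq=3, skip
  Position 4 ('b'): freq=3, skip
  Position 5 ('b'): freq=3, skip
  Position 6 ('a'): freq=2, skip
  Position 7 ('c'): freq=3, skip
  No unique character found => answer = -1

-1


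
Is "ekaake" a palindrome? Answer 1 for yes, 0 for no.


Input: ekaake
Reversed: ekaake
  Compare pos 0 ('e') with pos 5 ('e'): match
  Compare pos 1 ('k') with pos 4 ('k'): match
  Compare pos 2 ('a') with pos 3 ('a'): match
Result: palindrome

1


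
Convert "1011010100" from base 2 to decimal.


Input: "1011010100" in base 2
Positional expansion:
  Digit '1' (value 1) x 2^9 = 512
  Digit '0' (value 0) x 2^8 = 0
  Digit '1' (value 1) x 2^7 = 128
  Digit '1' (value 1) x 2^6 = 64
  Digit '0' (value 0) x 2^5 = 0
  Digit '1' (value 1) x 2^4 = 16
  Digit '0' (value 0) x 2^3 = 0
  Digit '1' (value 1) x 2^2 = 4
  Digit '0' (value 0) x 2^1 = 0
  Digit '0' (value 0) x 2^0 = 0
Sum = 724

724


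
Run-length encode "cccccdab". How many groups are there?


Input: cccccdab
Scanning for consecutive runs:
  Group 1: 'c' x 5 (positions 0-4)
  Group 2: 'd' x 1 (positions 5-5)
  Group 3: 'a' x 1 (positions 6-6)
  Group 4: 'b' x 1 (positions 7-7)
Total groups: 4

4


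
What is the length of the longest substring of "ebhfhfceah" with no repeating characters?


Input: "ebhfhfceah"
Sliding window (track last position of each char):
  Position 0 ('e'): window [0,0] length 1 -- new best
  Position 1 ('b'): window [0,1] length 2 -- new best
  Position 2 ('h'): window [0,2] length 3 -- new best
  Position 3 ('f'): window [0,3] length 4 -- new best
  Position 4 ('h'): repeat (last at 2), move window start to 3
  Position 4 ('h'): window [3,4] length 2
  Position 5 ('f'): repeat (last at 3), move window start to 4
  Position 5 ('f'): window [4,5] length 2
  Position 6 ('c'): window [4,6] length 3
  Position 7 ('e'): window [4,7] length 4
  Position 8 ('a'): window [4,8] length 5 -- new best
  Position 9 ('h'): repeat (last at 4), move window start to 5
  Position 9 ('h'): window [5,9] length 5
Longest substring with no repeats: "hfcea" with length 5

5


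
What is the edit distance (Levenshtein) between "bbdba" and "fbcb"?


Computing edit distance: "bbdba" -> "fbcb"
DP table:
           f    b    c    b
      0    1    2    3    4
  b   1    1    1    2    3
  b   2    2    1    2    2
  d   3    3    2    2    3
  b   4    4    3    3    2
  a   5    5    4    4    3
Edit distance = dp[5][4] = 3

3


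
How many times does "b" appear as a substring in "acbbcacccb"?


Searching for "b" in "acbbcacccb"
Scanning each position:
  Position 0: "a" => no
  Position 1: "c" => no
  Position 2: "b" => MATCH
  Position 3: "b" => MATCH
  Position 4: "c" => no
  Position 5: "a" => no
  Position 6: "c" => no
  Position 7: "c" => no
  Position 8: "c" => no
  Position 9: "b" => MATCH
Total occurrences: 3

3


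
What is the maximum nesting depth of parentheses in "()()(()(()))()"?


Input: "()()(()(()))()"
Tracking depth:
  Position 0 '(': depth becomes 1
  Position 1 ')': depth becomes 0
  Position 2 '(': depth becomes 1
  Position 3 ')': depth becomes 0
  Position 4 '(': depth becomes 1
  Position 5 '(': depth becomes 2
  Position 6 ')': depth becomes 1
  Position 7 '(': depth becomes 2
  Position 8 '(': depth becomes 3
  Position 9 ')': depth becomes 2
  Position 10 ')': depth becomes 1
  Position 11 ')': depth becomes 0
  Position 12 '(': depth becomes 1
  Position 13 ')': depth becomes 0
Maximum depth reached: 3

3


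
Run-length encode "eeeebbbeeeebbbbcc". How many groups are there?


Input: eeeebbbeeeebbbbcc
Scanning for consecutive runs:
  Group 1: 'e' x 4 (positions 0-3)
  Group 2: 'b' x 3 (positions 4-6)
  Group 3: 'e' x 4 (positions 7-10)
  Group 4: 'b' x 4 (positions 11-14)
  Group 5: 'c' x 2 (positions 15-16)
Total groups: 5

5


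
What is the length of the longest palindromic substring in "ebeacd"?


Input: "ebeacd"
Checking substrings for palindromes:
  [0:3] "ebe" (len 3) => palindrome
Longest palindromic substring: "ebe" with length 3

3


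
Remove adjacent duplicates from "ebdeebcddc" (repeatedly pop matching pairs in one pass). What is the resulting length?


Input: ebdeebcddc
Stack-based adjacent duplicate removal:
  Read 'e': push. Stack: e
  Read 'b': push. Stack: eb
  Read 'd': push. Stack: ebd
  Read 'e': push. Stack: ebde
  Read 'e': matches stack top 'e' => pop. Stack: ebd
  Read 'b': push. Stack: ebdb
  Read 'c': push. Stack: ebdbc
  Read 'd': push. Stack: ebdbcd
  Read 'd': matches stack top 'd' => pop. Stack: ebdbc
  Read 'c': matches stack top 'c' => pop. Stack: ebdb
Final stack: "ebdb" (length 4)

4


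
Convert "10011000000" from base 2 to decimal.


Input: "10011000000" in base 2
Positional expansion:
  Digit '1' (value 1) x 2^10 = 1024
  Digit '0' (value 0) x 2^9 = 0
  Digit '0' (value 0) x 2^8 = 0
  Digit '1' (value 1) x 2^7 = 128
  Digit '1' (value 1) x 2^6 = 64
  Digit '0' (value 0) x 2^5 = 0
  Digit '0' (value 0) x 2^4 = 0
  Digit '0' (value 0) x 2^3 = 0
  Digit '0' (value 0) x 2^2 = 0
  Digit '0' (value 0) x 2^1 = 0
  Digit '0' (value 0) x 2^0 = 0
Sum = 1216

1216


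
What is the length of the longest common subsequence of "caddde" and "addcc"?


LCS of "caddde" and "addcc"
DP table:
           a    d    d    c    c
      0    0    0    0    0    0
  c   0    0    0    0    1    1
  a   0    1    1    1    1    1
  d   0    1    2    2    2    2
  d   0    1    2    3    3    3
  d   0    1    2    3    3    3
  e   0    1    2    3    3    3
LCS length = dp[6][5] = 3

3


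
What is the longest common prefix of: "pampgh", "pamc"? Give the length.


Words: pampgh, pamc
  Position 0: all 'p' => match
  Position 1: all 'a' => match
  Position 2: all 'm' => match
  Position 3: ('p', 'c') => mismatch, stop
LCP = "pam" (length 3)

3


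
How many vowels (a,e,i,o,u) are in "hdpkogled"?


Input: hdpkogled
Checking each character:
  'h' at position 0: consonant
  'd' at position 1: consonant
  'p' at position 2: consonant
  'k' at position 3: consonant
  'o' at position 4: vowel (running total: 1)
  'g' at position 5: consonant
  'l' at position 6: consonant
  'e' at position 7: vowel (running total: 2)
  'd' at position 8: consonant
Total vowels: 2

2


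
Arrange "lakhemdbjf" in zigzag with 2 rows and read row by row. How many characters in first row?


Zigzag "lakhemdbjf" into 2 rows:
Placing characters:
  'l' => row 0
  'a' => row 1
  'k' => row 0
  'h' => row 1
  'e' => row 0
  'm' => row 1
  'd' => row 0
  'b' => row 1
  'j' => row 0
  'f' => row 1
Rows:
  Row 0: "lkedj"
  Row 1: "ahmbf"
First row length: 5

5


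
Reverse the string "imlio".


Input: imlio
Reading characters right to left:
  Position 4: 'o'
  Position 3: 'i'
  Position 2: 'l'
  Position 1: 'm'
  Position 0: 'i'
Reversed: oilmi

oilmi


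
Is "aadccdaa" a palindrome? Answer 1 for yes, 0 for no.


Input: aadccdaa
Reversed: aadccdaa
  Compare pos 0 ('a') with pos 7 ('a'): match
  Compare pos 1 ('a') with pos 6 ('a'): match
  Compare pos 2 ('d') with pos 5 ('d'): match
  Compare pos 3 ('c') with pos 4 ('c'): match
Result: palindrome

1


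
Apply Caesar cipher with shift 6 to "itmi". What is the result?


Caesar cipher: shift "itmi" by 6
  'i' (pos 8) + 6 = pos 14 = 'o'
  't' (pos 19) + 6 = pos 25 = 'z'
  'm' (pos 12) + 6 = pos 18 = 's'
  'i' (pos 8) + 6 = pos 14 = 'o'
Result: ozso

ozso


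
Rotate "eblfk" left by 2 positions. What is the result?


Input: "eblfk", rotate left by 2
First 2 characters: "eb"
Remaining characters: "lfk"
Concatenate remaining + first: "lfk" + "eb" = "lfkeb"

lfkeb


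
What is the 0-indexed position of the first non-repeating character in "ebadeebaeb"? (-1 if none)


Input: ebadeebaeb
Character frequencies:
  'a': 2
  'b': 3
  'd': 1
  'e': 4
Scanning left to right for freq == 1:
  Position 0 ('e'): freq=4, skip
  Position 1 ('b'): freq=3, skip
  Position 2 ('a'): freq=2, skip
  Position 3 ('d'): unique! => answer = 3

3


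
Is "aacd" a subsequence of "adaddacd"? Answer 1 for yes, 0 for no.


Check if "aacd" is a subsequence of "adaddacd"
Greedy scan:
  Position 0 ('a'): matches sub[0] = 'a'
  Position 1 ('d'): no match needed
  Position 2 ('a'): matches sub[1] = 'a'
  Position 3 ('d'): no match needed
  Position 4 ('d'): no match needed
  Position 5 ('a'): no match needed
  Position 6 ('c'): matches sub[2] = 'c'
  Position 7 ('d'): matches sub[3] = 'd'
All 4 characters matched => is a subsequence

1


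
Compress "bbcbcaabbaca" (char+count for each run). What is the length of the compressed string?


Input: bbcbcaabbaca
Runs:
  'b' x 2 => "b2"
  'c' x 1 => "c1"
  'b' x 1 => "b1"
  'c' x 1 => "c1"
  'a' x 2 => "a2"
  'b' x 2 => "b2"
  'a' x 1 => "a1"
  'c' x 1 => "c1"
  'a' x 1 => "a1"
Compressed: "b2c1b1c1a2b2a1c1a1"
Compressed length: 18

18


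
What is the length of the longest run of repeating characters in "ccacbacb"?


Input: "ccacbacb"
Scanning for longest run:
  Position 1 ('c'): continues run of 'c', length=2
  Position 2 ('a'): new char, reset run to 1
  Position 3 ('c'): new char, reset run to 1
  Position 4 ('b'): new char, reset run to 1
  Position 5 ('a'): new char, reset run to 1
  Position 6 ('c'): new char, reset run to 1
  Position 7 ('b'): new char, reset run to 1
Longest run: 'c' with length 2

2


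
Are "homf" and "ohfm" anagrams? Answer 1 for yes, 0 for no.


Strings: "homf", "ohfm"
Sorted first:  fhmo
Sorted second: fhmo
Sorted forms match => anagrams

1


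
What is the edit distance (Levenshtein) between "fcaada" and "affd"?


Computing edit distance: "fcaada" -> "affd"
DP table:
           a    f    f    d
      0    1    2    3    4
  f   1    1    1    2    3
  c   2    2    2    2    3
  a   3    2    3    3    3
  a   4    3    3    4    4
  d   5    4    4    4    4
  a   6    5    5    5    5
Edit distance = dp[6][4] = 5

5


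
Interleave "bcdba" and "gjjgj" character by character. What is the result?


Interleaving "bcdba" and "gjjgj":
  Position 0: 'b' from first, 'g' from second => "bg"
  Position 1: 'c' from first, 'j' from second => "cj"
  Position 2: 'd' from first, 'j' from second => "dj"
  Position 3: 'b' from first, 'g' from second => "bg"
  Position 4: 'a' from first, 'j' from second => "aj"
Result: bgcjdjbgaj

bgcjdjbgaj


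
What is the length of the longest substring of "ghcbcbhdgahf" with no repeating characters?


Input: "ghcbcbhdgahf"
Sliding window (track last position of each char):
  Position 0 ('g'): window [0,0] length 1 -- new best
  Position 1 ('h'): window [0,1] length 2 -- new best
  Position 2 ('c'): window [0,2] length 3 -- new best
  Position 3 ('b'): window [0,3] length 4 -- new best
  Position 4 ('c'): repeat (last at 2), move window start to 3
  Position 4 ('c'): window [3,4] length 2
  Position 5 ('b'): repeat (last at 3), move window start to 4
  Position 5 ('b'): window [4,5] length 2
  Position 6 ('h'): window [4,6] length 3
  Position 7 ('d'): window [4,7] length 4
  Position 8 ('g'): window [4,8] length 5 -- new best
  Position 9 ('a'): window [4,9] length 6 -- new best
  Position 10 ('h'): repeat (last at 6), move window start to 7
  Position 10 ('h'): window [7,10] length 4
  Position 11 ('f'): window [7,11] length 5
Longest substring with no repeats: "cbhdga" with length 6

6


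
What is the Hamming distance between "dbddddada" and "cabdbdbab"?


Comparing "dbddddada" and "cabdbdbab" position by position:
  Position 0: 'd' vs 'c' => differ
  Position 1: 'b' vs 'a' => differ
  Position 2: 'd' vs 'b' => differ
  Position 3: 'd' vs 'd' => same
  Position 4: 'd' vs 'b' => differ
  Position 5: 'd' vs 'd' => same
  Position 6: 'a' vs 'b' => differ
  Position 7: 'd' vs 'a' => differ
  Position 8: 'a' vs 'b' => differ
Total differences (Hamming distance): 7

7


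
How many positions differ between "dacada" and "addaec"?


Comparing "dacada" and "addaec" position by position:
  Position 0: 'd' vs 'a' => DIFFER
  Position 1: 'a' vs 'd' => DIFFER
  Position 2: 'c' vs 'd' => DIFFER
  Position 3: 'a' vs 'a' => same
  Position 4: 'd' vs 'e' => DIFFER
  Position 5: 'a' vs 'c' => DIFFER
Positions that differ: 5

5


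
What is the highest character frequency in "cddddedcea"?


Input: cddddedcea
Character counts:
  'a': 1
  'c': 2
  'd': 5
  'e': 2
Maximum frequency: 5

5


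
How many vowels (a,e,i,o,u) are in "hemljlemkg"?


Input: hemljlemkg
Checking each character:
  'h' at position 0: consonant
  'e' at position 1: vowel (running total: 1)
  'm' at position 2: consonant
  'l' at position 3: consonant
  'j' at position 4: consonant
  'l' at position 5: consonant
  'e' at position 6: vowel (running total: 2)
  'm' at position 7: consonant
  'k' at position 8: consonant
  'g' at position 9: consonant
Total vowels: 2

2


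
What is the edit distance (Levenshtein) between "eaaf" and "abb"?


Computing edit distance: "eaaf" -> "abb"
DP table:
           a    b    b
      0    1    2    3
  e   1    1    2    3
  a   2    1    2    3
  a   3    2    2    3
  f   4    3    3    3
Edit distance = dp[4][3] = 3

3


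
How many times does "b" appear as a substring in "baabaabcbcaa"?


Searching for "b" in "baabaabcbcaa"
Scanning each position:
  Position 0: "b" => MATCH
  Position 1: "a" => no
  Position 2: "a" => no
  Position 3: "b" => MATCH
  Position 4: "a" => no
  Position 5: "a" => no
  Position 6: "b" => MATCH
  Position 7: "c" => no
  Position 8: "b" => MATCH
  Position 9: "c" => no
  Position 10: "a" => no
  Position 11: "a" => no
Total occurrences: 4

4
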